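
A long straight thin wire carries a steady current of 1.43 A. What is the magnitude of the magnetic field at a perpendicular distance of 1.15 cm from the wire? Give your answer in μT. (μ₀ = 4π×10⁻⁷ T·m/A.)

B ≈ 24.9 μT

For an infinitely long straight wire, B = μ₀I/(2πd).
B = (4π×10⁻⁷ × 1.43) / (2π × 0.0115) = 2.49×10⁻⁵ T.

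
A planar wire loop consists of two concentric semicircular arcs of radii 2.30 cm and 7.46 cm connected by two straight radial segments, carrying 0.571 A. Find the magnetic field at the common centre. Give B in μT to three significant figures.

B ≈ 5.39 μT

The radial connectors point toward the centre, so dl × r̂ = 0 and they contribute nothing.
Each semicircle gives μ₀I/(4R): inner arc 7.80×10⁻⁶ T, outer arc 2.40×10⁻⁶ T.
The two arcs carry current in opposite angular senses, so their fields oppose: B = |7.80×10⁻⁶ − 2.40×10⁻⁶| = 5.39×10⁻⁶ T.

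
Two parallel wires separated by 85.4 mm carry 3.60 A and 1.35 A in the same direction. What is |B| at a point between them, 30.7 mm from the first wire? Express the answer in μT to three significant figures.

Each long wire gives B = μ₀I/(2πd). Distances are d₁ = 0.0307 m and d₂ = 0.0547 m.
B₁ = 2.35×10⁻⁵ T, B₂ = 4.94×10⁻⁶ T.
Between parallel currents the two contributions point in opposite directions, so they subtract. B = |B₁ − B₂| = |2.35×10⁻⁵ − 4.94×10⁻⁶| = 1.85×10⁻⁵ T.

B ≈ 18.5 μT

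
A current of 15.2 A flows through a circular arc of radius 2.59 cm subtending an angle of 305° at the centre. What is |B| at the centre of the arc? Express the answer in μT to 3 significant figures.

The Biot–Savart field of a circular arc at its centre is B = μ₀Iφ/(4πR), with φ = 5.323 rad.
B = (4π×10⁻⁷ × 15.2 × 5.323) / (4π × 0.0259) = 3.12×10⁻⁴ T.

B ≈ 312 μT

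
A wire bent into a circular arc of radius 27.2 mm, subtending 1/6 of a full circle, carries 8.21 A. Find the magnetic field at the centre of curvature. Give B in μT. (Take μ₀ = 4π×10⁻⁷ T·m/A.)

The Biot–Savart field of a circular arc at its centre is B = μ₀Iφ/(4πR), with φ = 1.047 rad.
B = (4π×10⁻⁷ × 8.21 × 1.047) / (4π × 0.0272) = 3.16×10⁻⁵ T.

B ≈ 31.6 μT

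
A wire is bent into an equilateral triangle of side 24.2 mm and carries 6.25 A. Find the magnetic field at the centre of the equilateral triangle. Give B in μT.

Each side is a finite straight segment at perpendicular distance d = a/(2 tan(π/3)) = 0.006986 m from the centre, with end-angles ±π/3.
One side contributes B₁ = (μ₀I/4πd)·2 sin(π/3) = 1.55×10⁻⁴ T.
All 3 sides add in the same direction: B = 3 × 1.55×10⁻⁴ = 4.65×10⁻⁴ T.

B ≈ 465 μT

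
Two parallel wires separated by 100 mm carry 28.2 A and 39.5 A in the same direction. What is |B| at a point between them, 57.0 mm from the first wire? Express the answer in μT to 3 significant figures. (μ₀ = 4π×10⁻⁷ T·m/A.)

B ≈ 84.8 μT

Each long wire gives B = μ₀I/(2πd). Distances are d₁ = 0.057 m and d₂ = 0.043 m.
B₁ = 9.89×10⁻⁵ T, B₂ = 1.84×10⁻⁴ T.
Between parallel currents the two contributions point in opposite directions, so they subtract. B = |B₁ − B₂| = |9.89×10⁻⁵ − 1.84×10⁻⁴| = 8.48×10⁻⁵ T.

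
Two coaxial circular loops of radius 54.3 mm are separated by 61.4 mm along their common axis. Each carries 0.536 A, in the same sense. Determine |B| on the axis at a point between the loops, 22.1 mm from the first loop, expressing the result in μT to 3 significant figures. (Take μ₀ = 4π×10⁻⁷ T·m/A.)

B ≈ 8.23 μT

Each loop contributes B = μ₀IR²/[2(R²+z²)^(3/2)] on the axis, with z measured from that loop.
Loop 1 (z = 0.0221 m): B₁ = 4.93×10⁻⁶ T. Loop 2 (z = 0.0393 m): B₂ = 3.30×10⁻⁶ T.
The fields add: B = B₁ + B₂ = 8.23×10⁻⁶ T.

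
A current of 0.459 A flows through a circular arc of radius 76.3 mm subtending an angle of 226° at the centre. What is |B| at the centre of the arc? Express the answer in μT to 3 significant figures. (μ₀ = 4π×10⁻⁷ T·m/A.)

The Biot–Savart field of a circular arc at its centre is B = μ₀Iφ/(4πR), with φ = 3.944 rad.
B = (4π×10⁻⁷ × 0.459 × 3.944) / (4π × 0.0763) = 2.37×10⁻⁶ T.

B ≈ 2.37 μT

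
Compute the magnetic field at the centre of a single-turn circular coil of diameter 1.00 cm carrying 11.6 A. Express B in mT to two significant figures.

At the centre of a circular loop the Biot–Savart law gives B = μ₀I/(2R) (so R = 0.005 m).
B = (4π×10⁻⁷ × 11.6) / (2 × 0.005) = 1.46×10⁻³ T.

B ≈ 1.5 mT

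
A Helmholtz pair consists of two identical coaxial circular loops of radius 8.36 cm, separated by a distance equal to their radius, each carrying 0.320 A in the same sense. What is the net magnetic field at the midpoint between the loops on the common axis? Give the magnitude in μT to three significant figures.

Each loop contributes B = μ₀IR²/[2(R²+z²)^(3/2)] on the axis, with z measured from that loop.
Loop 1 (z = 0.0418 m): B₁ = 1.72×10⁻⁶ T. Loop 2 (z = 0.0418 m): B₂ = 1.72×10⁻⁶ T.
The fields add: B = B₁ + B₂ = 3.44×10⁻⁶ T.

B ≈ 3.44 μT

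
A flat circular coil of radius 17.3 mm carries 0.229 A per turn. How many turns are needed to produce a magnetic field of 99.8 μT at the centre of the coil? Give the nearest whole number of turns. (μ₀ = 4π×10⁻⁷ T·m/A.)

For an N-turn coil, B = Nμ₀I/(2R). A single turn gives B₁ = 8.32×10⁻⁶ T with R = 0.0173 m.
N = B/B₁ = 9.98×10⁻⁵ / 8.32×10⁻⁶ = 12.00.

N = 12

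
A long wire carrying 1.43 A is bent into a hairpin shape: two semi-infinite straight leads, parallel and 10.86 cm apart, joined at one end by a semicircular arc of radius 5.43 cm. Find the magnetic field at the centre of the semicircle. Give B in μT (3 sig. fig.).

B ≈ 13.5 μT

The semicircular arc contributes B_arc = μ₀I·π/(4πR) = μ₀I/(4R) = 8.27×10⁻⁶ T.
Each semi-infinite lead is at perpendicular distance R = 0.0543 m from the centre, with the perpendicular foot at its near end, so it contributes μ₀I/(4πR); both point the same way, together 5.27×10⁻⁶ T.
Arc and leads all point the same direction: B = 8.27×10⁻⁶ + 5.27×10⁻⁶ = 1.35×10⁻⁵ T.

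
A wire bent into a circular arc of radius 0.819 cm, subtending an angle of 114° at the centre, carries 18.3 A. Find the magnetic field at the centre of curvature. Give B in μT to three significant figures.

The Biot–Savart field of a circular arc at its centre is B = μ₀Iφ/(4πR), with φ = 1.99 rad.
B = (4π×10⁻⁷ × 18.3 × 1.99) / (4π × 0.00819) = 4.45×10⁻⁴ T.

B ≈ 445 μT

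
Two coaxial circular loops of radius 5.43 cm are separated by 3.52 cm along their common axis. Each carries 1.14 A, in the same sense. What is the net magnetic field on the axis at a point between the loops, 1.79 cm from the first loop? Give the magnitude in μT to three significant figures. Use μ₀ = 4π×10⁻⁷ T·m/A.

Each loop contributes B = μ₀IR²/[2(R²+z²)^(3/2)] on the axis, with z measured from that loop.
Loop 1 (z = 0.0179 m): B₁ = 1.13×10⁻⁵ T. Loop 2 (z = 0.0173 m): B₂ = 1.14×10⁻⁵ T.
The fields add: B = B₁ + B₂ = 2.27×10⁻⁵ T.

B ≈ 22.7 μT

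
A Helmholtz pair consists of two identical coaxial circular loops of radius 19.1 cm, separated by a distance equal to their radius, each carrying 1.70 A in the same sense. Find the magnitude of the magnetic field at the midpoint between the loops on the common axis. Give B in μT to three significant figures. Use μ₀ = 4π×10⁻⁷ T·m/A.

B ≈ 8.00 μT

Each loop contributes B = μ₀IR²/[2(R²+z²)^(3/2)] on the axis, with z measured from that loop.
Loop 1 (z = 0.0955 m): B₁ = 4.00×10⁻⁶ T. Loop 2 (z = 0.0955 m): B₂ = 4.00×10⁻⁶ T.
The fields add: B = B₁ + B₂ = 8.00×10⁻⁶ T.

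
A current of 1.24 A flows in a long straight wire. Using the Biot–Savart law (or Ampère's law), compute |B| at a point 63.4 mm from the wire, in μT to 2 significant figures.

B ≈ 3.9 μT

For an infinitely long straight wire, B = μ₀I/(2πd).
B = (4π×10⁻⁷ × 1.24) / (2π × 0.0634) = 3.91×10⁻⁶ T.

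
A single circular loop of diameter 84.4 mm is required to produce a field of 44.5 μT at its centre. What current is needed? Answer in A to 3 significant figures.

At the centre of a circular loop B = μ₀I/(2R), so I = 2RB/μ₀.
With R = 0.0422 m, I = 2 × 0.0422 × 4.45×10⁻⁵ / (4π×10⁻⁷) = 2.99 A.

I ≈ 2.99 A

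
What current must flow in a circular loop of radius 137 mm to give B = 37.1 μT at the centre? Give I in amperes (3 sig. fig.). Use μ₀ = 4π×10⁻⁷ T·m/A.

At the centre of a circular loop B = μ₀I/(2R), so I = 2RB/μ₀.
With R = 0.137 m, I = 2 × 0.137 × 3.71×10⁻⁵ / (4π×10⁻⁷) = 8.09 A.

I ≈ 8.09 A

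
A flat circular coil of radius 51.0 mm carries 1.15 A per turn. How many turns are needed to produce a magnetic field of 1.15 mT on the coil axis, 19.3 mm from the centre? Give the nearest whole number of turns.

For an N-turn coil, B = Nμ₀IR²/[2(R²+z²)^(3/2)]. A single turn gives B₁ = 1.16×10⁻⁵ T with R = 0.051 m, z = 0.0193 m.
N = B/B₁ = 1.15×10⁻³ / 1.16×10⁻⁵ = 99.22.

N = 99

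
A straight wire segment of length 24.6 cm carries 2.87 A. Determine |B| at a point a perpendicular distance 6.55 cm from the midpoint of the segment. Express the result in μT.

For a finite straight segment, B = (μ₀I/4πd)(sinθ₁ + sinθ₂), where θ₁, θ₂ are the angles from the perpendicular to each end.
The perpendicular from the point meets the wire at its midpoint, so each end is L/2 = 0.123 m away along the wire.
sinθ₁ = 0.123/√(0.123²+0.0655²) = 0.8827; sinθ₂ = 0.123/√(0.123²+0.0655²) = 0.8827.
B = (4π×10⁻⁷ × 2.87) / (4π × 0.0655) × (0.8827 + 0.8827) = 7.73×10⁻⁶ T.

B ≈ 7.73 μT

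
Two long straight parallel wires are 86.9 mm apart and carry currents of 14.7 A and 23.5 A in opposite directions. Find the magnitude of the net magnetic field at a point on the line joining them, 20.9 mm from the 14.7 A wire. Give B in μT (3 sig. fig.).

Each long wire gives B = μ₀I/(2πd). Distances are d₁ = 0.0209 m and d₂ = 0.066 m.
B₁ = 1.41×10⁻⁴ T, B₂ = 7.12×10⁻⁵ T.
Between antiparallel currents both contributions point the same way, so they add. B = B₁ + B₂ = 1.41×10⁻⁴ + 7.12×10⁻⁵ = 2.12×10⁻⁴ T.

B ≈ 212 μT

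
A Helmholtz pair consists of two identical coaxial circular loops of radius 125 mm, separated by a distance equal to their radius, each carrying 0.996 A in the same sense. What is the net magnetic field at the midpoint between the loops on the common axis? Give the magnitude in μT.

Each loop contributes B = μ₀IR²/[2(R²+z²)^(3/2)] on the axis, with z measured from that loop.
Loop 1 (z = 0.0625 m): B₁ = 3.58×10⁻⁶ T. Loop 2 (z = 0.0625 m): B₂ = 3.58×10⁻⁶ T.
The fields add: B = B₁ + B₂ = 7.16×10⁻⁶ T.

B ≈ 7.16 μT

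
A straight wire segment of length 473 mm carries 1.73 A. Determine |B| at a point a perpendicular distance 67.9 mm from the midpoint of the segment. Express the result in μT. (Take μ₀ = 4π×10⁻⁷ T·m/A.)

B ≈ 4.90 μT

For a finite straight segment, B = (μ₀I/4πd)(sinθ₁ + sinθ₂), where θ₁, θ₂ are the angles from the perpendicular to each end.
The perpendicular from the point meets the wire at its midpoint, so each end is L/2 = 0.2365 m away along the wire.
sinθ₁ = 0.2365/√(0.2365²+0.0679²) = 0.9612; sinθ₂ = 0.2365/√(0.2365²+0.0679²) = 0.9612.
B = (4π×10⁻⁷ × 1.73) / (4π × 0.0679) × (0.9612 + 0.9612) = 4.90×10⁻⁶ T.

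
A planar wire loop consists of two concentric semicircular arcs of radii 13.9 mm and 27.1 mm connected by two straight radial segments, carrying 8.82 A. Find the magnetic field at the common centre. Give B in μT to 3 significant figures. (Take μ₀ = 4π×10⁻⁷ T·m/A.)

B ≈ 97.1 μT

The radial connectors point toward the centre, so dl × r̂ = 0 and they contribute nothing.
Each semicircle gives μ₀I/(4R): inner arc 1.99×10⁻⁴ T, outer arc 1.02×10⁻⁴ T.
The two arcs carry current in opposite angular senses, so their fields oppose: B = |1.99×10⁻⁴ − 1.02×10⁻⁴| = 9.71×10⁻⁵ T.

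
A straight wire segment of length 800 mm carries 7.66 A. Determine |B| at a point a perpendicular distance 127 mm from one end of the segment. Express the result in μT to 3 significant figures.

B ≈ 5.96 μT

For a finite straight segment, B = (μ₀I/4πd)(sinθ₁ + sinθ₂), where θ₁, θ₂ are the angles from the perpendicular to each end.
The perpendicular foot is at one end, so the two end-offsets along the wire are 0 and L = 0.8 m.
sinθ₁ = 0/√(0²+0.127²) = 0.0000; sinθ₂ = 0.8/√(0.8²+0.127²) = 0.9876.
B = (4π×10⁻⁷ × 7.66) / (4π × 0.127) × (0.0000 + 0.9876) = 5.96×10⁻⁶ T.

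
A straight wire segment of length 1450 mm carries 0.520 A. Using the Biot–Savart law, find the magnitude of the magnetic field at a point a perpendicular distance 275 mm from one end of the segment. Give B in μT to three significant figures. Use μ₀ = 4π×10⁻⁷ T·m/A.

B ≈ 0.186 μT

For a finite straight segment, B = (μ₀I/4πd)(sinθ₁ + sinθ₂), where θ₁, θ₂ are the angles from the perpendicular to each end.
The perpendicular foot is at one end, so the two end-offsets along the wire are 0 and L = 1.45 m.
sinθ₁ = 0/√(0²+0.275²) = 0.0000; sinθ₂ = 1.45/√(1.45²+0.275²) = 0.9825.
B = (4π×10⁻⁷ × 0.520) / (4π × 0.275) × (0.0000 + 0.9825) = 1.86×10⁻⁷ T.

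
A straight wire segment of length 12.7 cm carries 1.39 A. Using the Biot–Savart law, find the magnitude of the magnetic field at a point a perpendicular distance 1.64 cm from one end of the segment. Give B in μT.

B ≈ 8.41 μT

For a finite straight segment, B = (μ₀I/4πd)(sinθ₁ + sinθ₂), where θ₁, θ₂ are the angles from the perpendicular to each end.
The perpendicular foot is at one end, so the two end-offsets along the wire are 0 and L = 0.127 m.
sinθ₁ = 0/√(0²+0.0164²) = 0.0000; sinθ₂ = 0.127/√(0.127²+0.0164²) = 0.9918.
B = (4π×10⁻⁷ × 1.39) / (4π × 0.0164) × (0.0000 + 0.9918) = 8.41×10⁻⁶ T.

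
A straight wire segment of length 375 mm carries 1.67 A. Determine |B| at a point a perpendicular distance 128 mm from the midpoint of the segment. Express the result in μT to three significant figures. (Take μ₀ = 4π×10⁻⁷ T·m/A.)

B ≈ 2.16 μT

For a finite straight segment, B = (μ₀I/4πd)(sinθ₁ + sinθ₂), where θ₁, θ₂ are the angles from the perpendicular to each end.
The perpendicular from the point meets the wire at its midpoint, so each end is L/2 = 0.1875 m away along the wire.
sinθ₁ = 0.1875/√(0.1875²+0.128²) = 0.8259; sinθ₂ = 0.1875/√(0.1875²+0.128²) = 0.8259.
B = (4π×10⁻⁷ × 1.67) / (4π × 0.128) × (0.8259 + 0.8259) = 2.16×10⁻⁶ T.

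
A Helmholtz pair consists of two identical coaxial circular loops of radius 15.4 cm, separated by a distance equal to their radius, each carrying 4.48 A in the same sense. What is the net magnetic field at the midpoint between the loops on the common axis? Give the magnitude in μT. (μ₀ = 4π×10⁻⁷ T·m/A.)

Each loop contributes B = μ₀IR²/[2(R²+z²)^(3/2)] on the axis, with z measured from that loop.
Loop 1 (z = 0.077 m): B₁ = 1.31×10⁻⁵ T. Loop 2 (z = 0.077 m): B₂ = 1.31×10⁻⁵ T.
The fields add: B = B₁ + B₂ = 2.62×10⁻⁵ T.

B ≈ 26.2 μT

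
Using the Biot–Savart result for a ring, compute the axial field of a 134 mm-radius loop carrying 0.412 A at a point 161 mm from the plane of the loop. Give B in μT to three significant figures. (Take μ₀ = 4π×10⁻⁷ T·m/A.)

B ≈ 0.506 μT

On the axis of a circular loop, B = μ₀IR² / [2(R²+z²)^(3/2)].
R² + z² = (0.134)² + (0.161)² = 0.04388 m², and (R²+z²)^(3/2) = 9.19×10⁻³ m³.
B = (4π×10⁻⁷ × 0.412 × 0.01796) / (2 × 9.19×10⁻³) = 5.06×10⁻⁷ T.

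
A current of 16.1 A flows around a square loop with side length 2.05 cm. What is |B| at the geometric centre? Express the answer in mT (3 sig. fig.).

Each side is a finite straight segment at perpendicular distance d = a/(2 tan(π/4)) = 0.01025 m from the centre, with end-angles ±π/4.
One side contributes B₁ = (μ₀I/4πd)·2 sin(π/4) = 2.22×10⁻⁴ T.
All 4 sides add in the same direction: B = 4 × 2.22×10⁻⁴ = 8.89×10⁻⁴ T.

B ≈ 0.889 mT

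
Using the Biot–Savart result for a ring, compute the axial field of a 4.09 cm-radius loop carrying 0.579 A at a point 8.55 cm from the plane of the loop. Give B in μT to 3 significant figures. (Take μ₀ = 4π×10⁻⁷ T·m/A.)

B ≈ 0.715 μT

On the axis of a circular loop, B = μ₀IR² / [2(R²+z²)^(3/2)].
R² + z² = (0.0409)² + (0.0855)² = 0.008983 m², and (R²+z²)^(3/2) = 8.51×10⁻⁴ m³.
B = (4π×10⁻⁷ × 0.579 × 0.001673) / (2 × 8.51×10⁻⁴) = 7.15×10⁻⁷ T.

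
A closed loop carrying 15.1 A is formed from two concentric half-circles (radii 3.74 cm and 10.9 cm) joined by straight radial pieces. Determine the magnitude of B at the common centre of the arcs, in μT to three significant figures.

The radial connectors point toward the centre, so dl × r̂ = 0 and they contribute nothing.
Each semicircle gives μ₀I/(4R): inner arc 1.27×10⁻⁴ T, outer arc 4.35×10⁻⁵ T.
The two arcs carry current in opposite angular senses, so their fields oppose: B = |1.27×10⁻⁴ − 4.35×10⁻⁵| = 8.33×10⁻⁵ T.

B ≈ 83.3 μT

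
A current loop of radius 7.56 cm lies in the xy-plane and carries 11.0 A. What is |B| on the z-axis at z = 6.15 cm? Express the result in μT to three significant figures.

B ≈ 42.7 μT

On the axis of a circular loop, B = μ₀IR² / [2(R²+z²)^(3/2)].
R² + z² = (0.0756)² + (0.0615)² = 0.009498 m², and (R²+z²)^(3/2) = 9.26×10⁻⁴ m³.
B = (4π×10⁻⁷ × 11.0 × 0.005715) / (2 × 9.26×10⁻⁴) = 4.27×10⁻⁵ T.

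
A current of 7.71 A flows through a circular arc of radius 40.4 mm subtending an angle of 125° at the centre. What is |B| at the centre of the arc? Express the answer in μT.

The Biot–Savart field of a circular arc at its centre is B = μ₀Iφ/(4πR), with φ = 2.182 rad.
B = (4π×10⁻⁷ × 7.71 × 2.182) / (4π × 0.0404) = 4.16×10⁻⁵ T.

B ≈ 41.6 μT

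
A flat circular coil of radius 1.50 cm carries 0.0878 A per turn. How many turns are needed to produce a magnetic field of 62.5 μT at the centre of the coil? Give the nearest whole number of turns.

N = 17

For an N-turn coil, B = Nμ₀I/(2R). A single turn gives B₁ = 3.68×10⁻⁶ T with R = 0.015 m.
N = B/B₁ = 6.25×10⁻⁵ / 3.68×10⁻⁶ = 16.99.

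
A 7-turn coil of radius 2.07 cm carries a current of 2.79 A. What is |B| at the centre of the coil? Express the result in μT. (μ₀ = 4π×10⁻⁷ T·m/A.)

B ≈ 593 μT

For an N-turn flat coil, B = Nμ₀I/(2R) with R = 0.0207 m.
B = 7 × 8.47×10⁻⁵ T = 5.93×10⁻⁴ T.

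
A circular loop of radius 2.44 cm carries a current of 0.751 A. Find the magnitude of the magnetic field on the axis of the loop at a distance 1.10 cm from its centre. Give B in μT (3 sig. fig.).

On the axis of a circular loop, B = μ₀IR² / [2(R²+z²)^(3/2)].
R² + z² = (0.0244)² + (0.011)² = 0.0007164 m², and (R²+z²)^(3/2) = 1.92×10⁻⁵ m³.
B = (4π×10⁻⁷ × 0.751 × 0.0005954) / (2 × 1.92×10⁻⁵) = 1.47×10⁻⁵ T.

B ≈ 14.7 μT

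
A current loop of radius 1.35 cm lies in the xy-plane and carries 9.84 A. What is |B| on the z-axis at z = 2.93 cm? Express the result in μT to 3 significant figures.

On the axis of a circular loop, B = μ₀IR² / [2(R²+z²)^(3/2)].
R² + z² = (0.0135)² + (0.0293)² = 0.001041 m², and (R²+z²)^(3/2) = 3.36×10⁻⁵ m³.
B = (4π×10⁻⁷ × 9.84 × 0.0001823) / (2 × 3.36×10⁻⁵) = 3.36×10⁻⁵ T.

B ≈ 33.6 μT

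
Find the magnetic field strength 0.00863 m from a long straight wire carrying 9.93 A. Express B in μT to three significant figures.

B ≈ 230 μT

For an infinitely long straight wire, B = μ₀I/(2πd).
B = (4π×10⁻⁷ × 9.93) / (2π × 0.00863) = 2.30×10⁻⁴ T.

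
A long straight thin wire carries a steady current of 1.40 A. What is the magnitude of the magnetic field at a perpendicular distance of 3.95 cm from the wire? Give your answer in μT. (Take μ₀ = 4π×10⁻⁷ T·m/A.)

For an infinitely long straight wire, B = μ₀I/(2πd).
B = (4π×10⁻⁷ × 1.40) / (2π × 0.0395) = 7.09×10⁻⁶ T.

B ≈ 7.09 μT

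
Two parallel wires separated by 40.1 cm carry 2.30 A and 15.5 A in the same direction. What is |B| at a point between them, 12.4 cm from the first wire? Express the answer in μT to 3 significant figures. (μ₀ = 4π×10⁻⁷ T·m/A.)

B ≈ 7.48 μT

Each long wire gives B = μ₀I/(2πd). Distances are d₁ = 0.124 m and d₂ = 0.277 m.
B₁ = 3.71×10⁻⁶ T, B₂ = 1.12×10⁻⁵ T.
Between parallel currents the two contributions point in opposite directions, so they subtract. B = |B₁ − B₂| = |3.71×10⁻⁶ − 1.12×10⁻⁵| = 7.48×10⁻⁶ T.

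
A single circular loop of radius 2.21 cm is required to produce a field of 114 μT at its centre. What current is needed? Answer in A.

At the centre of a circular loop B = μ₀I/(2R), so I = 2RB/μ₀.
With R = 0.0221 m, I = 2 × 0.0221 × 1.14×10⁻⁴ / (4π×10⁻⁷) = 4.01 A.

I ≈ 4.01 A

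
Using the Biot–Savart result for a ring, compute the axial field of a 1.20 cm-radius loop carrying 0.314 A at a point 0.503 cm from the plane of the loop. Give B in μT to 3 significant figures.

On the axis of a circular loop, B = μ₀IR² / [2(R²+z²)^(3/2)].
R² + z² = (0.012)² + (0.00503)² = 0.0001693 m², and (R²+z²)^(3/2) = 2.20×10⁻⁶ m³.
B = (4π×10⁻⁷ × 0.314 × 0.000144) / (2 × 2.20×10⁻⁶) = 1.29×10⁻⁵ T.

B ≈ 12.9 μT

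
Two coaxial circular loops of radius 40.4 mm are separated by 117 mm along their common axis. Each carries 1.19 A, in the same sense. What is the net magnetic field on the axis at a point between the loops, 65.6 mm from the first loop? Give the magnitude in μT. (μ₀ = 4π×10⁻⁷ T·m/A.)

Each loop contributes B = μ₀IR²/[2(R²+z²)^(3/2)] on the axis, with z measured from that loop.
Loop 1 (z = 0.0656 m): B₁ = 2.67×10⁻⁶ T. Loop 2 (z = 0.0514 m): B₂ = 4.37×10⁻⁶ T.
The fields add: B = B₁ + B₂ = 7.04×10⁻⁶ T.

B ≈ 7.04 μT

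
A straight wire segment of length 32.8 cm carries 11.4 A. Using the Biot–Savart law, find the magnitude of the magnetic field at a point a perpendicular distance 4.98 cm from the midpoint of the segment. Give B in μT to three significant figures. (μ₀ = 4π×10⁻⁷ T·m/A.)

For a finite straight segment, B = (μ₀I/4πd)(sinθ₁ + sinθ₂), where θ₁, θ₂ are the angles from the perpendicular to each end.
The perpendicular from the point meets the wire at its midpoint, so each end is L/2 = 0.164 m away along the wire.
sinθ₁ = 0.164/√(0.164²+0.0498²) = 0.9569; sinθ₂ = 0.164/√(0.164²+0.0498²) = 0.9569.
B = (4π×10⁻⁷ × 11.4) / (4π × 0.0498) × (0.9569 + 0.9569) = 4.38×10⁻⁵ T.

B ≈ 43.8 μT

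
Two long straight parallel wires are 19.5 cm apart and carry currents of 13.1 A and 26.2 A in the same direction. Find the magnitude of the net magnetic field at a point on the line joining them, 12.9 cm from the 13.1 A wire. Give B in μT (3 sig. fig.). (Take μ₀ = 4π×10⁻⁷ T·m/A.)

B ≈ 59.1 μT

Each long wire gives B = μ₀I/(2πd). Distances are d₁ = 0.129 m and d₂ = 0.066 m.
B₁ = 2.03×10⁻⁵ T, B₂ = 7.94×10⁻⁵ T.
Between parallel currents the two contributions point in opposite directions, so they subtract. B = |B₁ − B₂| = |2.03×10⁻⁵ − 7.94×10⁻⁵| = 5.91×10⁻⁵ T.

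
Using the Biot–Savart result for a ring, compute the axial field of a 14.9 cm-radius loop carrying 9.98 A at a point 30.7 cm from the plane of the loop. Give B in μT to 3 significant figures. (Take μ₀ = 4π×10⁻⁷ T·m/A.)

On the axis of a circular loop, B = μ₀IR² / [2(R²+z²)^(3/2)].
R² + z² = (0.149)² + (0.307)² = 0.1164 m², and (R²+z²)^(3/2) = 3.97×10⁻² m³.
B = (4π×10⁻⁷ × 9.98 × 0.0222) / (2 × 3.97×10⁻²) = 3.50×10⁻⁶ T.

B ≈ 3.50 μT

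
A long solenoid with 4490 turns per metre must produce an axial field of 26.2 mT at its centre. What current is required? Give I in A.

I ≈ 4.64 A

Inside a long solenoid B = μ₀nI with n = 4490 m⁻¹, so I = B/(μ₀n).
I = 2.62×10⁻² / (4π×10⁻⁷ × 4490) = 4.64 A.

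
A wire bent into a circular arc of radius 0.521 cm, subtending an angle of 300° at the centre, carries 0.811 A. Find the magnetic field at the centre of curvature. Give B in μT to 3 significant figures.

B ≈ 81.5 μT

The Biot–Savart field of a circular arc at its centre is B = μ₀Iφ/(4πR), with φ = 5.236 rad.
B = (4π×10⁻⁷ × 0.811 × 5.236) / (4π × 0.00521) = 8.15×10⁻⁵ T.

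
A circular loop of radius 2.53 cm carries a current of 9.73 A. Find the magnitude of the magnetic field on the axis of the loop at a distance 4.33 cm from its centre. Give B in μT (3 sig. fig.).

B ≈ 31.0 μT

On the axis of a circular loop, B = μ₀IR² / [2(R²+z²)^(3/2)].
R² + z² = (0.0253)² + (0.0433)² = 0.002515 m², and (R²+z²)^(3/2) = 1.26×10⁻⁴ m³.
B = (4π×10⁻⁷ × 9.73 × 0.0006401) / (2 × 1.26×10⁻⁴) = 3.10×10⁻⁵ T.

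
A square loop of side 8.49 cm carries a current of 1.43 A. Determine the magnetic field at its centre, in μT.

Each side is a finite straight segment at perpendicular distance d = a/(2 tan(π/4)) = 0.04245 m from the centre, with end-angles ±π/4.
One side contributes B₁ = (μ₀I/4πd)·2 sin(π/4) = 4.76×10⁻⁶ T.
All 4 sides add in the same direction: B = 4 × 4.76×10⁻⁶ = 1.91×10⁻⁵ T.

B ≈ 19.1 μT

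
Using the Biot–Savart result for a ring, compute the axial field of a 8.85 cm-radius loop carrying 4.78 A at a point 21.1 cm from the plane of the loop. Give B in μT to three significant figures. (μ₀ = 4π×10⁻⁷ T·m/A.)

B ≈ 1.96 μT

On the axis of a circular loop, B = μ₀IR² / [2(R²+z²)^(3/2)].
R² + z² = (0.0885)² + (0.211)² = 0.05235 m², and (R²+z²)^(3/2) = 1.20×10⁻² m³.
B = (4π×10⁻⁷ × 4.78 × 0.007832) / (2 × 1.20×10⁻²) = 1.96×10⁻⁶ T.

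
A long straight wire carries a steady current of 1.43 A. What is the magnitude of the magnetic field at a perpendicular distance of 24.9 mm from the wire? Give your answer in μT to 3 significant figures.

For an infinitely long straight wire, B = μ₀I/(2πd).
B = (4π×10⁻⁷ × 1.43) / (2π × 0.0249) = 1.15×10⁻⁵ T.

B ≈ 11.5 μT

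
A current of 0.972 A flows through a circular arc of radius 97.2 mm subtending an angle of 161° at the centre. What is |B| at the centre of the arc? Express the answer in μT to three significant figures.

The Biot–Savart field of a circular arc at its centre is B = μ₀Iφ/(4πR), with φ = 2.81 rad.
B = (4π×10⁻⁷ × 0.972 × 2.81) / (4π × 0.0972) = 2.81×10⁻⁶ T.

B ≈ 2.81 μT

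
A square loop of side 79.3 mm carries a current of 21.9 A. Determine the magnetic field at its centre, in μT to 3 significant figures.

B ≈ 312 μT

Each side is a finite straight segment at perpendicular distance d = a/(2 tan(π/4)) = 0.03965 m from the centre, with end-angles ±π/4.
One side contributes B₁ = (μ₀I/4πd)·2 sin(π/4) = 7.81×10⁻⁵ T.
All 4 sides add in the same direction: B = 4 × 7.81×10⁻⁵ = 3.12×10⁻⁴ T.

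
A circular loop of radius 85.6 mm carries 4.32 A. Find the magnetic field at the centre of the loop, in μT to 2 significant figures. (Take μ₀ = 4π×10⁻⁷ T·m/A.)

At the centre of a circular loop the Biot–Savart law gives B = μ₀I/(2R).
B = (4π×10⁻⁷ × 4.32) / (2 × 0.0856) = 3.17×10⁻⁵ T.

B ≈ 32 μT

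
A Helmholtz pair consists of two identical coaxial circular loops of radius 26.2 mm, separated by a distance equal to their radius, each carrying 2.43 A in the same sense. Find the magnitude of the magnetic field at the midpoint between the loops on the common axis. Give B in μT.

B ≈ 83.4 μT

Each loop contributes B = μ₀IR²/[2(R²+z²)^(3/2)] on the axis, with z measured from that loop.
Loop 1 (z = 0.0131 m): B₁ = 4.17×10⁻⁵ T. Loop 2 (z = 0.0131 m): B₂ = 4.17×10⁻⁵ T.
The fields add: B = B₁ + B₂ = 8.34×10⁻⁵ T.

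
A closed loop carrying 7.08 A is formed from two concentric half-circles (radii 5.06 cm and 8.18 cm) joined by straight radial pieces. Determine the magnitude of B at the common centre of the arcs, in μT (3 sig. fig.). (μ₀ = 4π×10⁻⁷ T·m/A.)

B ≈ 16.8 μT

The radial connectors point toward the centre, so dl × r̂ = 0 and they contribute nothing.
Each semicircle gives μ₀I/(4R): inner arc 4.40×10⁻⁵ T, outer arc 2.72×10⁻⁵ T.
The two arcs carry current in opposite angular senses, so their fields oppose: B = |4.40×10⁻⁵ − 2.72×10⁻⁵| = 1.68×10⁻⁵ T.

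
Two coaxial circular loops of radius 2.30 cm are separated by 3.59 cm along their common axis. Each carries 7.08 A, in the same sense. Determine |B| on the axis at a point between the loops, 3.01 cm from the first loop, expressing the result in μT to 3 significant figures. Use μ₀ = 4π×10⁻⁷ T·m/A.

B ≈ 220 μT

Each loop contributes B = μ₀IR²/[2(R²+z²)^(3/2)] on the axis, with z measured from that loop.
Loop 1 (z = 0.0301 m): B₁ = 4.33×10⁻⁵ T. Loop 2 (z = 0.0058 m): B₂ = 1.76×10⁻⁴ T.
The fields add: B = B₁ + B₂ = 2.20×10⁻⁴ T.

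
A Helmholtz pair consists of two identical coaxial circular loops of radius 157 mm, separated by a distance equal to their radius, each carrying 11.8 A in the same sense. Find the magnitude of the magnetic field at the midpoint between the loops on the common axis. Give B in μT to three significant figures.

Each loop contributes B = μ₀IR²/[2(R²+z²)^(3/2)] on the axis, with z measured from that loop.
Loop 1 (z = 0.0785 m): B₁ = 3.38×10⁻⁵ T. Loop 2 (z = 0.0785 m): B₂ = 3.38×10⁻⁵ T.
The fields add: B = B₁ + B₂ = 6.76×10⁻⁵ T.

B ≈ 67.6 μT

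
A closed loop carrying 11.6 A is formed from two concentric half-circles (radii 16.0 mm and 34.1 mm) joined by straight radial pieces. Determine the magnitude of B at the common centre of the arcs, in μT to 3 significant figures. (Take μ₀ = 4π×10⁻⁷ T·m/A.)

B ≈ 121 μT

The radial connectors point toward the centre, so dl × r̂ = 0 and they contribute nothing.
Each semicircle gives μ₀I/(4R): inner arc 2.28×10⁻⁴ T, outer arc 1.07×10⁻⁴ T.
The two arcs carry current in opposite angular senses, so their fields oppose: B = |2.28×10⁻⁴ − 1.07×10⁻⁴| = 1.21×10⁻⁴ T.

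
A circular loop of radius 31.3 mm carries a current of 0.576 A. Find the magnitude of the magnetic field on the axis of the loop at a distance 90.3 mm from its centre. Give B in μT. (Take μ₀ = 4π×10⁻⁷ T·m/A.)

On the axis of a circular loop, B = μ₀IR² / [2(R²+z²)^(3/2)].
R² + z² = (0.0313)² + (0.0903)² = 0.009134 m², and (R²+z²)^(3/2) = 8.73×10⁻⁴ m³.
B = (4π×10⁻⁷ × 0.576 × 0.0009797) / (2 × 8.73×10⁻⁴) = 4.06×10⁻⁷ T.

B ≈ 0.406 μT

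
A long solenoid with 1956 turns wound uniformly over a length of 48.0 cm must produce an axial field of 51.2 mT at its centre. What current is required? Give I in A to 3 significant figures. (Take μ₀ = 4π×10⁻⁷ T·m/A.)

I ≈ 10.0 A

Inside a long solenoid B = μ₀nI with n = 4075 m⁻¹, so I = B/(μ₀n).
I = 5.12×10⁻² / (4π×10⁻⁷ × 4075) = 10.0 A.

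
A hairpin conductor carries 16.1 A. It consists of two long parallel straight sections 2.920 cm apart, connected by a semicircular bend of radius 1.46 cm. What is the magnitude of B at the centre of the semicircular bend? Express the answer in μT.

B ≈ 567 μT

The semicircular arc contributes B_arc = μ₀I·π/(4πR) = μ₀I/(4R) = 3.46×10⁻⁴ T.
Each semi-infinite lead is at perpendicular distance R = 0.0146 m from the centre, with the perpendicular foot at its near end, so it contributes μ₀I/(4πR); both point the same way, together 2.21×10⁻⁴ T.
Arc and leads all point the same direction: B = 3.46×10⁻⁴ + 2.21×10⁻⁴ = 5.67×10⁻⁴ T.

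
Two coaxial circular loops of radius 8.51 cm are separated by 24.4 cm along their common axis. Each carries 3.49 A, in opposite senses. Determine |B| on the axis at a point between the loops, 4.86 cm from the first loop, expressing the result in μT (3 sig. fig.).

B ≈ 15.2 μT

Each loop contributes B = μ₀IR²/[2(R²+z²)^(3/2)] on the axis, with z measured from that loop.
Loop 1 (z = 0.0486 m): B₁ = 1.69×10⁻⁵ T. Loop 2 (z = 0.1954 m): B₂ = 1.64×10⁻⁶ T.
The fields oppose: B = |B₁ − B₂| = 1.52×10⁻⁵ T.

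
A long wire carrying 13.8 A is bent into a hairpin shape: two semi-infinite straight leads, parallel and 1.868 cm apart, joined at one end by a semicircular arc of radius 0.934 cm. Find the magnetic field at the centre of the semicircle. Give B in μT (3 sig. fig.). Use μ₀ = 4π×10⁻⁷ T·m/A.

The semicircular arc contributes B_arc = μ₀I·π/(4πR) = μ₀I/(4R) = 4.64×10⁻⁴ T.
Each semi-infinite lead is at perpendicular distance R = 0.00934 m from the centre, with the perpendicular foot at its near end, so it contributes μ₀I/(4πR); both point the same way, together 2.96×10⁻⁴ T.
Arc and leads all point the same direction: B = 4.64×10⁻⁴ + 2.96×10⁻⁴ = 7.60×10⁻⁴ T.

B ≈ 760 μT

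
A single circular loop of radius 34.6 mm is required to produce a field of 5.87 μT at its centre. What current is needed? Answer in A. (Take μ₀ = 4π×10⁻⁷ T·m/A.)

At the centre of a circular loop B = μ₀I/(2R), so I = 2RB/μ₀.
With R = 0.0346 m, I = 2 × 0.0346 × 5.87×10⁻⁶ / (4π×10⁻⁷) = 0.323 A.

I ≈ 0.323 A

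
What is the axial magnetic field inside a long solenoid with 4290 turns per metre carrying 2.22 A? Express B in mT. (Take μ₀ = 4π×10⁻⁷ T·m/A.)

Inside a long solenoid, B = μ₀nI with n = 4290 turns/m.
B = 4π×10⁻⁷ × 4290 × 2.22 = 1.20×10⁻² T.

B ≈ 12.0 mT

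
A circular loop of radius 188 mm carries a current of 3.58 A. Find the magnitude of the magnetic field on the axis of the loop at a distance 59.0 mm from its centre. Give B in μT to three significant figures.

B ≈ 10.4 μT

On the axis of a circular loop, B = μ₀IR² / [2(R²+z²)^(3/2)].
R² + z² = (0.188)² + (0.059)² = 0.03882 m², and (R²+z²)^(3/2) = 7.65×10⁻³ m³.
B = (4π×10⁻⁷ × 3.58 × 0.03534) / (2 × 7.65×10⁻³) = 1.04×10⁻⁵ T.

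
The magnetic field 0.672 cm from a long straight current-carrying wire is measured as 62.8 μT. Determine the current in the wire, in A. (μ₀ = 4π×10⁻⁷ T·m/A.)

For a long straight wire B = μ₀I/(2πd), so I = 2πdB/μ₀.
I = 2π × 0.00672 × 6.28×10⁻⁵ / (4π×10⁻⁷) = 2.11 A.

I ≈ 2.11 A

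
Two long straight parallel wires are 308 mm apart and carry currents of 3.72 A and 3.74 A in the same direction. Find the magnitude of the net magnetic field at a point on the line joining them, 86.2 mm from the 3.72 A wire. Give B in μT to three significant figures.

Each long wire gives B = μ₀I/(2πd). Distances are d₁ = 0.0862 m and d₂ = 0.2218 m.
B₁ = 8.63×10⁻⁶ T, B₂ = 3.37×10⁻⁶ T.
Between parallel currents the two contributions point in opposite directions, so they subtract. B = |B₁ − B₂| = |8.63×10⁻⁶ − 3.37×10⁻⁶| = 5.26×10⁻⁶ T.

B ≈ 5.26 μT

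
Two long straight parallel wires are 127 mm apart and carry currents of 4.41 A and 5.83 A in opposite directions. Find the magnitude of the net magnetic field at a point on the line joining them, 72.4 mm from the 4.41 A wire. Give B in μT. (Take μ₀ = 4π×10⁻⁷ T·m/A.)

Each long wire gives B = μ₀I/(2πd). Distances are d₁ = 0.0724 m and d₂ = 0.0546 m.
B₁ = 1.22×10⁻⁵ T, B₂ = 2.14×10⁻⁵ T.
Between antiparallel currents both contributions point the same way, so they add. B = B₁ + B₂ = 1.22×10⁻⁵ + 2.14×10⁻⁵ = 3.35×10⁻⁵ T.

B ≈ 33.5 μT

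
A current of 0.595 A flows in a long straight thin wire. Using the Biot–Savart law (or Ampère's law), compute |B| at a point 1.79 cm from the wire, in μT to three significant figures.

B ≈ 6.65 μT

For an infinitely long straight wire, B = μ₀I/(2πd).
B = (4π×10⁻⁷ × 0.595) / (2π × 0.0179) = 6.65×10⁻⁶ T.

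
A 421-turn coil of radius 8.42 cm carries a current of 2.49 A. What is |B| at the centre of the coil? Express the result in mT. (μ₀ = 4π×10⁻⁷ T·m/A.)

For an N-turn flat coil, B = Nμ₀I/(2R) with R = 0.0842 m.
B = 421 × 1.86×10⁻⁵ T = 7.82×10⁻³ T.

B ≈ 7.82 mT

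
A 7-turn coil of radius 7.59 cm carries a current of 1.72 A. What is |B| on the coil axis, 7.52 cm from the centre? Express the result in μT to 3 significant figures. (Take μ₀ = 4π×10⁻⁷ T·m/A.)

For an N-turn flat coil, B = Nμ₀IR²/[2(R²+z²)^(3/2)] with R = 0.0759 m, z = 0.0752 m.
B = 7 × 5.10×10⁻⁶ T = 3.57×10⁻⁵ T.

B ≈ 35.7 μT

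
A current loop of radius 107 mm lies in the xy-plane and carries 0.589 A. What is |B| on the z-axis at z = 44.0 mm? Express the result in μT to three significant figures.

On the axis of a circular loop, B = μ₀IR² / [2(R²+z²)^(3/2)].
R² + z² = (0.107)² + (0.044)² = 0.01338 m², and (R²+z²)^(3/2) = 1.55×10⁻³ m³.
B = (4π×10⁻⁷ × 0.589 × 0.01145) / (2 × 1.55×10⁻³) = 2.74×10⁻⁶ T.

B ≈ 2.74 μT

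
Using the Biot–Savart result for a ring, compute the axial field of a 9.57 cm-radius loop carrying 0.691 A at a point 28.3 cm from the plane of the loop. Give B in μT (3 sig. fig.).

B ≈ 0.149 μT

On the axis of a circular loop, B = μ₀IR² / [2(R²+z²)^(3/2)].
R² + z² = (0.0957)² + (0.283)² = 0.08925 m², and (R²+z²)^(3/2) = 2.67×10⁻² m³.
B = (4π×10⁻⁷ × 0.691 × 0.009158) / (2 × 2.67×10⁻²) = 1.49×10⁻⁷ T.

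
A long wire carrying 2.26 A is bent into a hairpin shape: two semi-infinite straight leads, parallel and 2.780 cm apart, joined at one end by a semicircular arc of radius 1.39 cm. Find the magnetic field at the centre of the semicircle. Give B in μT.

The semicircular arc contributes B_arc = μ₀I·π/(4πR) = μ₀I/(4R) = 5.11×10⁻⁵ T.
Each semi-infinite lead is at perpendicular distance R = 0.0139 m from the centre, with the perpendicular foot at its near end, so it contributes μ₀I/(4πR); both point the same way, together 3.25×10⁻⁵ T.
Arc and leads all point the same direction: B = 5.11×10⁻⁵ + 3.25×10⁻⁵ = 8.36×10⁻⁵ T.

B ≈ 83.6 μT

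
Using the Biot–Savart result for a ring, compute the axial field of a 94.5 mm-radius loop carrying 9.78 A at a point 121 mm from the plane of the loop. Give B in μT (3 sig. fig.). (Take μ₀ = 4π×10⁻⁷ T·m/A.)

B ≈ 15.2 μT

On the axis of a circular loop, B = μ₀IR² / [2(R²+z²)^(3/2)].
R² + z² = (0.0945)² + (0.121)² = 0.02357 m², and (R²+z²)^(3/2) = 3.62×10⁻³ m³.
B = (4π×10⁻⁷ × 9.78 × 0.00893) / (2 × 3.62×10⁻³) = 1.52×10⁻⁵ T.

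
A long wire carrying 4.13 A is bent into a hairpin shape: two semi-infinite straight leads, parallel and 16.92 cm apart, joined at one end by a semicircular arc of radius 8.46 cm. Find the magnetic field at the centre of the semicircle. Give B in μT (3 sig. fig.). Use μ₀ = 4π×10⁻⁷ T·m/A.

B ≈ 25.1 μT

The semicircular arc contributes B_arc = μ₀I·π/(4πR) = μ₀I/(4R) = 1.53×10⁻⁵ T.
Each semi-infinite lead is at perpendicular distance R = 0.0846 m from the centre, with the perpendicular foot at its near end, so it contributes μ₀I/(4πR); both point the same way, together 9.76×10⁻⁶ T.
Arc and leads all point the same direction: B = 1.53×10⁻⁵ + 9.76×10⁻⁶ = 2.51×10⁻⁵ T.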